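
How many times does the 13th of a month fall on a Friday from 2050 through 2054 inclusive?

Friday-the-13ths by year:
2050: May
2051: Jan, Oct
2052: Sep, Dec
2053: Jun
2054: Feb, Mar, Nov

9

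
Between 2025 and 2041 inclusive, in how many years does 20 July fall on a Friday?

3

Day of week of July 20 in each year:
2025: Sun, 2026: Mon, 2027: Tue, 2028: Thu, 2029: Fri ✓, 2030: Sat, 2031: Sun, 2032: Tue, 2033: Wed, 2034: Thu, 2035: Fri ✓, 2036: Sun, 2037: Mon, 2038: Tue, 2039: Wed, 2040: Fri ✓, 2041: Sat
Fridays: 2029, 2035, 2040.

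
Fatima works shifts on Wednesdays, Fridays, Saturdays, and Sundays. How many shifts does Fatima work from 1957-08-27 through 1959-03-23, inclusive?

328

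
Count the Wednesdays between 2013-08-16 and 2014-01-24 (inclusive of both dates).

2013-08-16 is a Friday.
The range spans 162 days (inclusive of both endpoints).
162 = 7 × 23 + 1, so there are 23 full weeks plus 1 extra day.
Each full week contributes one Wednesday: 23 so far.
The 1 extra day is Fri — none qualify.
Total: 23 + 0 = 23.

23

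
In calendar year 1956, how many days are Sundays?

53

1956-01-01 is a Sunday.
The range spans 366 days (inclusive of both endpoints).
366 = 7 × 52 + 2, so there are 52 full weeks plus 2 extra days.
Each full week contributes one Sunday: 52 so far.
The 2 extra days are Sunday, Monday — 1 of them qualifies.
Total: 52 + 1 = 53.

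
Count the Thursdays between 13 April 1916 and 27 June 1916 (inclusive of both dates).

11

13 April 1916 is a Thursday.
That's 76 days from start to end, counting both.
76 = 7 × 10 + 6, so there are 10 full weeks plus 6 extra days.
Each full week contributes one Thursday: 10 so far.
The 6 extra days are Thu, Fri, Sat, Sun, Mon, Tue — 1 of them qualifies.
Total: 10 + 1 = 11.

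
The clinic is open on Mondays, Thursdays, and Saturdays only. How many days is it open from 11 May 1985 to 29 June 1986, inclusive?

11 May 1985 is a Saturday.
From 11 May 1985 to 29 June 1986 is 415 days inclusive.
415 = 7 × 59 + 2, so there are 59 full weeks plus 2 extra days.
Each full week contributes 3 days from the set (Mon, Thu, Sat): 59 × 3 = 177.
The 2 extra days are Sat, Sun — 1 of them qualifies.
Total: 177 + 1 = 178.

178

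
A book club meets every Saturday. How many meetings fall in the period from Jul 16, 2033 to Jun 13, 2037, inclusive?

Jul 16, 2033 is a Saturday.
That's 1429 days from start to end, counting both.
1429 = 7 × 204 + 1, so there are 204 full weeks plus 1 extra day.
Each full week contributes one Saturday: 204 so far.
The 1 extra day is Saturday — 1 of them qualifies.
Total: 204 + 1 = 205.

205 Saturdays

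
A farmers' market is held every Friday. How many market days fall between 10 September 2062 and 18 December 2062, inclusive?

14 Fridays

10 September 2062 is a Sunday.
That's 100 days from start to end, counting both.
100 = 7 × 14 + 2, so there are 14 full weeks plus 2 extra days.
Each full week contributes one Friday: 14 so far.
The 2 extra days are Sun, Mon — none qualify.
Total: 14 + 0 = 14.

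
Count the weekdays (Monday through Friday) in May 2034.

23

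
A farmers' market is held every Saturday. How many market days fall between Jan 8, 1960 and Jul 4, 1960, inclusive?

Jan 8, 1960 is a Friday.
From Jan 8, 1960 to Jul 4, 1960 is 179 days inclusive.
179 = 7 × 25 + 4, so there are 25 full weeks plus 4 extra days.
Each full week contributes one Saturday: 25 so far.
The 4 extra days are Fri, Sat, Sun, Mon — 1 of them qualifies.
Total: 25 + 1 = 26.

26 Saturdays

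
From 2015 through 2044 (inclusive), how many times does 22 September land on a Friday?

Day of week of September 22 in each year:
2015: Tue, 2016: Thu, 2017: Fri ✓, 2018: Sat, 2019: Sun, 2020: Tue, 2021: Wed, 2022: Thu, 2023: Fri ✓, 2024: Sun, 2025: Mon, 2026: Tue, 2027: Wed, 2028: Fri ✓, 2029: Sat, 2030: Sun, 2031: Mon, 2032: Wed, 2033: Thu, 2034: Fri ✓, 2035: Sat, 2036: Mon, 2037: Tue, 2038: Wed, 2039: Thu, 2040: Sat, 2041: Sun, 2042: Mon, 2043: Tue, 2044: Thu
Fridays: 2017, 2023, 2028, 2034.

4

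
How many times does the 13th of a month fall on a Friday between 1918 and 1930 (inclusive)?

22

Friday-the-13ths by year:
1918: Sep, Dec
1919: Jun
1920: Feb, Aug
1921: May
1922: Jan, Oct
1923: Apr, Jul
1924: Jun
1925: Feb, Mar, Nov
1926: Aug
1927: May
1928: Jan, Apr, Jul
1929: Sep, Dec
1930: Jun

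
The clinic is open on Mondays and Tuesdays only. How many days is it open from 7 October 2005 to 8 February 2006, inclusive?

7 October 2005 is a Friday.
That's 125 days from start to end, counting both.
125 = 7 × 17 + 6, so there are 17 full weeks plus 6 extra days.
Each full week contributes 2 days from the set (Mon, Tue): 17 × 2 = 34.
The 6 extra days are Fri, Sat, Sun, Mon, Tue, Wed — 2 of them qualify.
Total: 34 + 2 = 36.

36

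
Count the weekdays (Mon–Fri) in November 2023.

Nov 1, 2023 is a Wednesday.
From Nov 1, 2023 to Nov 30, 2023 is 30 days inclusive.
30 = 7 × 4 + 2, so there are 4 full weeks plus 2 extra days.
Each full week contributes 5 weekdays (Mon–Fri): 4 × 5 = 20.
The 2 extra days are Wed, Thu — 2 of them qualify.
Total: 20 + 2 = 22.

22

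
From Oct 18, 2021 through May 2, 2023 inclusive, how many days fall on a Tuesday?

81 Tuesdays

Oct 18, 2021 is a Monday.
From Oct 18, 2021 to May 2, 2023 is 562 days inclusive.
562 = 7 × 80 + 2, so there are 80 full weeks plus 2 extra days.
Each full week contributes one Tuesday: 80 so far.
The 2 extra days are Monday, Tuesday — 1 of them qualifies.
Total: 80 + 1 = 81.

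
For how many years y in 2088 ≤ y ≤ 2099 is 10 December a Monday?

2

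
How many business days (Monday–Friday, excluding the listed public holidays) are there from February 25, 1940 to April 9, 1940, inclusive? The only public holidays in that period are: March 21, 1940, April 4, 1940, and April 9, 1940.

29 business days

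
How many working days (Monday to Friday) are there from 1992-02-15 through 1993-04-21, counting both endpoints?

308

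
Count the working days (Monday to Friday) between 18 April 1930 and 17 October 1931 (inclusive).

391

18 April 1930 is a Friday.
The range spans 548 days (inclusive of both endpoints).
548 = 7 × 78 + 2, so there are 78 full weeks plus 2 extra days.
Each full week contributes 5 weekdays (Mon–Fri): 78 × 5 = 390.
The 2 extra days are Friday, Saturday — 1 of them qualifies.
Total: 390 + 1 = 391.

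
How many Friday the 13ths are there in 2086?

The 13th falls on a Friday when the month's 13th has weekday Fri.
Jan 13 is Sun; Feb 13 is Wed; Mar 13 is Wed; Apr 13 is Sat; May 13 is Mon; Jun 13 is Thu; Jul 13 is Sat; Aug 13 is Tue; Sep 13 is Fri ✓; Oct 13 is Sun; Nov 13 is Wed; Dec 13 is Fri ✓.
Friday the 13ths: Sep, Dec.

2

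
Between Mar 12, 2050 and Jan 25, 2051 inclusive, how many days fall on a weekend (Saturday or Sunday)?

Mar 12, 2050 is a Saturday.
From Mar 12, 2050 to Jan 25, 2051 is 320 days inclusive.
320 = 7 × 45 + 5, so there are 45 full weeks plus 5 extra days.
Each full week contributes 2 weekend days (Sat, Sun): 45 × 2 = 90.
The 5 extra days are Saturday, Sunday, Monday, Tuesday, Wednesday — 2 of them qualify.
Total: 90 + 2 = 92.

92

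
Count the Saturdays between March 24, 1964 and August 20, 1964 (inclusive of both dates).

March 24, 1964 is a Tuesday.
From March 24, 1964 to August 20, 1964 is 150 days inclusive.
150 = 7 × 21 + 3, so there are 21 full weeks plus 3 extra days.
Each full week contributes one Saturday: 21 so far.
The 3 extra days are Tue, Wed, Thu — none qualify.
Total: 21 + 0 = 21.

21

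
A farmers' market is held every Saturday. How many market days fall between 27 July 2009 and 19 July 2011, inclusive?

27 July 2009 is a Monday.
That's 723 days from start to end, counting both.
723 = 7 × 103 + 2, so there are 103 full weeks plus 2 extra days.
Each full week contributes one Saturday: 103 so far.
The 2 extra days are Mon, Tue — none qualify.
Total: 103 + 0 = 103.

103 Saturdays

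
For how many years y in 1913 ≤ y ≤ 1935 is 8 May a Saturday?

3

Day of week of May 8 in each year:
1913: Thu, 1914: Fri, 1915: Sat ✓, 1916: Mon, 1917: Tue, 1918: Wed, 1919: Thu, 1920: Sat ✓, 1921: Sun, 1922: Mon, 1923: Tue, 1924: Thu, 1925: Fri, 1926: Sat ✓, 1927: Sun, 1928: Tue, 1929: Wed, 1930: Thu, 1931: Fri, 1932: Sun, 1933: Mon, 1934: Tue, 1935: Wed
Saturdays: 1915, 1920, 1926.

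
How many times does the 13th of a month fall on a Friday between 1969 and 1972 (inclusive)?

Friday-the-13ths by year:
1969: Jun
1970: Feb, Mar, Nov
1971: Aug
1972: Oct

6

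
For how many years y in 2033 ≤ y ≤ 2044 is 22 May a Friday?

2

Day of week of May 22 in each year:
2033: Sun, 2034: Mon, 2035: Tue, 2036: Thu, 2037: Fri ✓, 2038: Sat, 2039: Sun, 2040: Tue, 2041: Wed, 2042: Thu, 2043: Fri ✓, 2044: Sun
Fridays: 2037, 2043.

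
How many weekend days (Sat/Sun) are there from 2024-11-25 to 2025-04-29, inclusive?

2024-11-25 is a Monday.
From 2024-11-25 to 2025-04-29 is 156 days inclusive.
156 = 7 × 22 + 2, so there are 22 full weeks plus 2 extra days.
Each full week contributes 2 weekend days (Sat, Sun): 22 × 2 = 44.
The 2 extra days are Monday, Tuesday — none qualify.
Total: 44 + 0 = 44.

44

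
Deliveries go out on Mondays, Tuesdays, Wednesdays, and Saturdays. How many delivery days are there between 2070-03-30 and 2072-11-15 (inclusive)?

550

2070-03-30 is a Sunday.
From 2070-03-30 to 2072-11-15 is 962 days inclusive.
962 = 7 × 137 + 3, so there are 137 full weeks plus 3 extra days.
Each full week contributes 4 days from the set (Mon, Tue, Wed, Sat): 137 × 4 = 548.
The 3 extra days are Sun, Mon, Tue — 2 of them qualify.
Total: 548 + 2 = 550.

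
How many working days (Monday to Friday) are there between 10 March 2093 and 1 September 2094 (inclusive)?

387

10 March 2093 is a Tuesday.
From 10 March 2093 to 1 September 2094 is 541 days inclusive.
541 = 7 × 77 + 2, so there are 77 full weeks plus 2 extra days.
Each full week contributes 5 weekdays (Mon–Fri): 77 × 5 = 385.
The 2 extra days are Tue, Wed — 2 of them qualify.
Total: 385 + 2 = 387.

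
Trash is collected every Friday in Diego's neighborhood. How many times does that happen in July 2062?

Jul 1, 2062 is a Saturday.
The range spans 31 days (inclusive of both endpoints).
31 = 7 × 4 + 3, so there are 4 full weeks plus 3 extra days.
Each full week contributes one Friday: 4 so far.
The 3 extra days are Saturday, Sunday, Monday — none qualify.
Total: 4 + 0 = 4.

4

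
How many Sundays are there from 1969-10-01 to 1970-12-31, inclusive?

1969-10-01 is a Wednesday.
The range spans 457 days (inclusive of both endpoints).
457 = 7 × 65 + 2, so there are 65 full weeks plus 2 extra days.
Each full week contributes one Sunday: 65 so far.
The 2 extra days are Wed, Thu — none qualify.
Total: 65 + 0 = 65.

65 Sundays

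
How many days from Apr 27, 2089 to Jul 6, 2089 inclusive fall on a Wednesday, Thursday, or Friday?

31

Apr 27, 2089 is a Wednesday.
That's 71 days from start to end, counting both.
71 = 7 × 10 + 1, so there are 10 full weeks plus 1 extra day.
Each full week contributes 3 days from the set (Wed, Thu, Fri): 10 × 3 = 30.
The 1 extra day is Wed — 1 of them qualifies.
Total: 30 + 1 = 31.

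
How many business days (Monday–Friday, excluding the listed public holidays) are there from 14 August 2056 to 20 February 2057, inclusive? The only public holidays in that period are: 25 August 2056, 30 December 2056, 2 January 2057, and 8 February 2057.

134 business days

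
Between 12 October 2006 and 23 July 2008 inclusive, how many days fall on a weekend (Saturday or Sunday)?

12 October 2006 is a Thursday.
The range spans 651 days (inclusive of both endpoints).
651 = 7 × 93, so the span is exactly 93 full weeks.
Each full week contributes 2 weekend days (Sat, Sun): 93 × 2 = 186.

186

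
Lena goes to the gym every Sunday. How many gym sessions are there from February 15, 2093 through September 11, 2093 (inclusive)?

February 15, 2093 is a Sunday.
From February 15, 2093 to September 11, 2093 is 209 days inclusive.
209 = 7 × 29 + 6, so there are 29 full weeks plus 6 extra days.
Each full week contributes one Sunday: 29 so far.
The 6 extra days are Sunday, Monday, Tuesday, Wednesday, Thursday, Friday — 1 of them qualifies.
Total: 29 + 1 = 30.

30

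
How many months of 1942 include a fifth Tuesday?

4

A month has five Tuesdays exactly when Tuesday falls within its first (length − 28) days.
Jan: 31 days, starts Thu → 5 of Thu, Fri, Sat
Feb: 28 days, starts Sun → 5 of (none)
Mar: 31 days, starts Sun → 5 of Sun, Mon, Tue ✓
Apr: 30 days, starts Wed → 5 of Wed, Thu
May: 31 days, starts Fri → 5 of Fri, Sat, Sun
Jun: 30 days, starts Mon → 5 of Mon, Tue ✓
Jul: 31 days, starts Wed → 5 of Wed, Thu, Fri
Aug: 31 days, starts Sat → 5 of Sat, Sun, Mon
Sep: 30 days, starts Tue → 5 of Tue, Wed ✓
Oct: 31 days, starts Thu → 5 of Thu, Fri, Sat
Nov: 30 days, starts Sun → 5 of Sun, Mon
Dec: 31 days, starts Tue → 5 of Tue, Wed, Thu ✓
Months with five Tuesdays: Mar, Jun, Sep, Dec.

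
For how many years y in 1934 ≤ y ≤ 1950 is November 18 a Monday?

3

Day of week of November 18 in each year:
1934: Sun, 1935: Mon ✓, 1936: Wed, 1937: Thu, 1938: Fri, 1939: Sat, 1940: Mon ✓, 1941: Tue, 1942: Wed, 1943: Thu, 1944: Sat, 1945: Sun, 1946: Mon ✓, 1947: Tue, 1948: Thu, 1949: Fri, 1950: Sat
Mondays: 1935, 1940, 1946.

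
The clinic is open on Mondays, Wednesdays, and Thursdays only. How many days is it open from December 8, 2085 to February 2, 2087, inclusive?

180

December 8, 2085 is a Saturday.
The range spans 422 days (inclusive of both endpoints).
422 = 7 × 60 + 2, so there are 60 full weeks plus 2 extra days.
Each full week contributes 3 days from the set (Mon, Wed, Thu): 60 × 3 = 180.
The 2 extra days are Saturday, Sunday — none qualify.
Total: 180 + 0 = 180.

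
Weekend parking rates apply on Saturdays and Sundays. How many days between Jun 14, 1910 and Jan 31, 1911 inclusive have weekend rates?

Jun 14, 1910 is a Tuesday.
From Jun 14, 1910 to Jan 31, 1911 is 232 days inclusive.
232 = 7 × 33 + 1, so there are 33 full weeks plus 1 extra day.
Each full week contributes 2 weekend days (Sat, Sun): 33 × 2 = 66.
The 1 extra day is Tue — none qualify.
Total: 66 + 0 = 66.

66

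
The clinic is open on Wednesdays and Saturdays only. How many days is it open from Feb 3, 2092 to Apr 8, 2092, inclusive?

Feb 3, 2092 is a Sunday.
The range spans 66 days (inclusive of both endpoints).
66 = 7 × 9 + 3, so there are 9 full weeks plus 3 extra days.
Each full week contributes 2 days from the set (Wed, Sat): 9 × 2 = 18.
The 3 extra days are Sunday, Monday, Tuesday — none qualify.
Total: 18 + 0 = 18.

18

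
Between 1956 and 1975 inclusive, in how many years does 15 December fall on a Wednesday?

Day of week of December 15 in each year:
1956: Sat, 1957: Sun, 1958: Mon, 1959: Tue, 1960: Thu, 1961: Fri, 1962: Sat, 1963: Sun, 1964: Tue, 1965: Wed ✓, 1966: Thu, 1967: Fri, 1968: Sun, 1969: Mon, 1970: Tue, 1971: Wed ✓, 1972: Fri, 1973: Sat, 1974: Sun, 1975: Mon
Wednesdays: 1965, 1971.

2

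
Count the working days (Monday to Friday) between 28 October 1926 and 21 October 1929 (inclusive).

778 weekdays

28 October 1926 is a Thursday.
The range spans 1090 days (inclusive of both endpoints).
1090 = 7 × 155 + 5, so there are 155 full weeks plus 5 extra days.
Each full week contributes 5 weekdays (Mon–Fri): 155 × 5 = 775.
The 5 extra days are Thursday, Friday, Saturday, Sunday, Monday — 3 of them qualify.
Total: 775 + 3 = 778.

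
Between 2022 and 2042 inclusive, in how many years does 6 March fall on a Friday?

Day of week of March 6 in each year:
2022: Sun, 2023: Mon, 2024: Wed, 2025: Thu, 2026: Fri ✓, 2027: Sat, 2028: Mon, 2029: Tue, 2030: Wed, 2031: Thu, 2032: Sat, 2033: Sun, 2034: Mon, 2035: Tue, 2036: Thu, 2037: Fri ✓, 2038: Sat, 2039: Sun, 2040: Tue, 2041: Wed, 2042: Thu
Fridays: 2026, 2037.

2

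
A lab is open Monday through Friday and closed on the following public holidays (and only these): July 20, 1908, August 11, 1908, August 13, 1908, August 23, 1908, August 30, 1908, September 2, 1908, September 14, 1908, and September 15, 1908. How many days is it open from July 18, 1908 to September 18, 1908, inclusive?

39

July 18, 1908 is a Saturday.
From July 18, 1908 to September 18, 1908 is 63 days inclusive.
63 = 7 × 9, so the span is exactly 9 full weeks.
Each full week contributes 5 weekdays (Mon–Fri): 9 × 5 = 45.
Total: 45.
Holidays: July 20, 1908 (Mon); August 11, 1908 (Tue); August 13, 1908 (Thu); August 23, 1908 (Sun); August 30, 1908 (Sun); September 2, 1908 (Wed); September 14, 1908 (Mon); September 15, 1908 (Tue).
6 of the 8 holidays fall on weekdays; the rest are weekends and were already excluded.
Business days: 45 − 6 = 39.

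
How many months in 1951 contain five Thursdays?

A month has five Thursdays exactly when Thursday falls within its first (length − 28) days.
Jan: 31 days, starts Mon → 5 of Mon, Tue, Wed
Feb: 28 days, starts Thu → 5 of (none)
Mar: 31 days, starts Thu → 5 of Thu, Fri, Sat ✓
Apr: 30 days, starts Sun → 5 of Sun, Mon
May: 31 days, starts Tue → 5 of Tue, Wed, Thu ✓
Jun: 30 days, starts Fri → 5 of Fri, Sat
Jul: 31 days, starts Sun → 5 of Sun, Mon, Tue
Aug: 31 days, starts Wed → 5 of Wed, Thu, Fri ✓
Sep: 30 days, starts Sat → 5 of Sat, Sun
Oct: 31 days, starts Mon → 5 of Mon, Tue, Wed
Nov: 30 days, starts Thu → 5 of Thu, Fri ✓
Dec: 31 days, starts Sat → 5 of Sat, Sun, Mon
Months with five Thursdays: Mar, May, Aug, Nov.

4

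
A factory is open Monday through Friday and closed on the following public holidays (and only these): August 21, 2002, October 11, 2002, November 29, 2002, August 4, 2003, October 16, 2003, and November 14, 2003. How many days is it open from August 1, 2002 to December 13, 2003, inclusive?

August 1, 2002 is a Thursday.
The range spans 500 days (inclusive of both endpoints).
500 = 7 × 71 + 3, so there are 71 full weeks plus 3 extra days.
Each full week contributes 5 weekdays (Mon–Fri): 71 × 5 = 355.
The 3 extra days are Thursday, Friday, Saturday — 2 of them qualify.
Total: 355 + 2 = 357.
Holidays: August 21, 2002 (Wed); October 11, 2002 (Fri); November 29, 2002 (Fri); August 4, 2003 (Mon); October 16, 2003 (Thu); November 14, 2003 (Fri).
All 6 holidays fall on weekdays, so subtract 6.
Business days: 357 − 6 = 351.

351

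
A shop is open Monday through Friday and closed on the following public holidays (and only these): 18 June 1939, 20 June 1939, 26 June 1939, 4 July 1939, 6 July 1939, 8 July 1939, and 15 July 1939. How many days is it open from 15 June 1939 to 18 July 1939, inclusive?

15 June 1939 is a Thursday.
From 15 June 1939 to 18 July 1939 is 34 days inclusive.
34 = 7 × 4 + 6, so there are 4 full weeks plus 6 extra days.
Each full week contributes 5 weekdays (Mon–Fri): 4 × 5 = 20.
The 6 extra days are Thu, Fri, Sat, Sun, Mon, Tue — 4 of them qualify.
Total: 20 + 4 = 24.
Holidays: 18 June 1939 (Sun); 20 June 1939 (Tue); 26 June 1939 (Mon); 4 July 1939 (Tue); 6 July 1939 (Thu); 8 July 1939 (Sat); 15 July 1939 (Sat).
4 of the 7 holidays fall on weekdays; the rest are weekends and were already excluded.
Business days: 24 − 4 = 20.

20 working days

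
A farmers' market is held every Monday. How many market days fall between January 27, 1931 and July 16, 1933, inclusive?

128 Mondays

January 27, 1931 is a Tuesday.
From January 27, 1931 to July 16, 1933 is 902 days inclusive.
902 = 7 × 128 + 6, so there are 128 full weeks plus 6 extra days.
Each full week contributes one Monday: 128 so far.
The 6 extra days are Tue, Wed, Thu, Fri, Sat, Sun — none qualify.
Total: 128 + 0 = 128.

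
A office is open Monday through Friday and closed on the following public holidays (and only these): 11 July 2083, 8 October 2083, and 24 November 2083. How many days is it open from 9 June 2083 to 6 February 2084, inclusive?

9 June 2083 is a Wednesday.
That's 243 days from start to end, counting both.
243 = 7 × 34 + 5, so there are 34 full weeks plus 5 extra days.
Each full week contributes 5 weekdays (Mon–Fri): 34 × 5 = 170.
The 5 extra days are Wed, Thu, Fri, Sat, Sun — 3 of them qualify.
Total: 170 + 3 = 173.
Holidays: 11 July 2083 (Sun); 8 October 2083 (Fri); 24 November 2083 (Wed).
2 of the 3 holidays fall on weekdays; the rest are weekends and were already excluded.
Business days: 173 − 2 = 171.

171 working days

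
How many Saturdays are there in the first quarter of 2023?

12

2023-01-01 is a Sunday.
That's 90 days from start to end, counting both.
90 = 7 × 12 + 6, so there are 12 full weeks plus 6 extra days.
Each full week contributes one Saturday: 12 so far.
The 6 extra days are Sun, Mon, Tue, Wed, Thu, Fri — none qualify.
Total: 12 + 0 = 12.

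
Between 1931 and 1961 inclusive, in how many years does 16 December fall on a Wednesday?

Day of week of December 16 in each year:
1931: Wed ✓, 1932: Fri, 1933: Sat, 1934: Sun, 1935: Mon, 1936: Wed ✓, 1937: Thu, 1938: Fri, 1939: Sat, 1940: Mon, 1941: Tue, 1942: Wed ✓, 1943: Thu, 1944: Sat, 1945: Sun, 1946: Mon, 1947: Tue, 1948: Thu, 1949: Fri, 1950: Sat, 1951: Sun, 1952: Tue, 1953: Wed ✓, 1954: Thu, 1955: Fri, 1956: Sun, 1957: Mon, 1958: Tue, 1959: Wed ✓, 1960: Fri, 1961: Sat
Wednesdays: 1931, 1936, 1942, 1953, 1959.

5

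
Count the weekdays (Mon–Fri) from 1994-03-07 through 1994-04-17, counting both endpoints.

30 weekdays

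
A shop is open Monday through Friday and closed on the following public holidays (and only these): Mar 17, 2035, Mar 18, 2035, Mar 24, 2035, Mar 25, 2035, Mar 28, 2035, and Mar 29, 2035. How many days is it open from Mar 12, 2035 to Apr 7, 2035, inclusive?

Mar 12, 2035 is a Monday.
The range spans 27 days (inclusive of both endpoints).
27 = 7 × 3 + 6, so there are 3 full weeks plus 6 extra days.
Each full week contributes 5 weekdays (Mon–Fri): 3 × 5 = 15.
The 6 extra days are Monday, Tuesday, Wednesday, Thursday, Friday, Saturday — 5 of them qualify.
Total: 15 + 5 = 20.
Holidays: Mar 17, 2035 (Sat); Mar 18, 2035 (Sun); Mar 24, 2035 (Sat); Mar 25, 2035 (Sun); Mar 28, 2035 (Wed); Mar 29, 2035 (Thu).
2 of the 6 holidays fall on weekdays; the rest are weekends and were already excluded.
Business days: 20 − 2 = 18.

18 working days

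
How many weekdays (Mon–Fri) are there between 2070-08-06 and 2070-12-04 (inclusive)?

2070-08-06 is a Wednesday.
The range spans 121 days (inclusive of both endpoints).
121 = 7 × 17 + 2, so there are 17 full weeks plus 2 extra days.
Each full week contributes 5 weekdays (Mon–Fri): 17 × 5 = 85.
The 2 extra days are Wed, Thu — 2 of them qualify.
Total: 85 + 2 = 87.

87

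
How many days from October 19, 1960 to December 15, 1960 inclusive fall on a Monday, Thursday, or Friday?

October 19, 1960 is a Wednesday.
The range spans 58 days (inclusive of both endpoints).
58 = 7 × 8 + 2, so there are 8 full weeks plus 2 extra days.
Each full week contributes 3 days from the set (Mon, Thu, Fri): 8 × 3 = 24.
The 2 extra days are Wed, Thu — 1 of them qualifies.
Total: 24 + 1 = 25.

25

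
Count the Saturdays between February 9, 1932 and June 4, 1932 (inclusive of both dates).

February 9, 1932 is a Tuesday.
That's 117 days from start to end, counting both.
117 = 7 × 16 + 5, so there are 16 full weeks plus 5 extra days.
Each full week contributes one Saturday: 16 so far.
The 5 extra days are Tue, Wed, Thu, Fri, Sat — 1 of them qualifies.
Total: 16 + 1 = 17.

17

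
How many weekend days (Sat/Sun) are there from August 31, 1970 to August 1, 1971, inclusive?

August 31, 1970 is a Monday.
The range spans 336 days (inclusive of both endpoints).
336 = 7 × 48, so the span is exactly 48 full weeks.
Each full week contributes 2 weekend days (Sat, Sun): 48 × 2 = 96.
Total: 96.

96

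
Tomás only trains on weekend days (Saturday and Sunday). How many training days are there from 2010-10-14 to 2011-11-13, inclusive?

114

2010-10-14 is a Thursday.
That's 396 days from start to end, counting both.
396 = 7 × 56 + 4, so there are 56 full weeks plus 4 extra days.
Each full week contributes 2 weekend days (Sat, Sun): 56 × 2 = 112.
The 4 extra days are Thursday, Friday, Saturday, Sunday — 2 of them qualify.
Total: 112 + 2 = 114.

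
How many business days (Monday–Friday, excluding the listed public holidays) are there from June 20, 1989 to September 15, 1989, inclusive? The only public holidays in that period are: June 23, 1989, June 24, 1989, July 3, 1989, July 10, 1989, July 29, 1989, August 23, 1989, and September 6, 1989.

59

June 20, 1989 is a Tuesday.
From June 20, 1989 to September 15, 1989 is 88 days inclusive.
88 = 7 × 12 + 4, so there are 12 full weeks plus 4 extra days.
Each full week contributes 5 weekdays (Mon–Fri): 12 × 5 = 60.
The 4 extra days are Tue, Wed, Thu, Fri — 4 of them qualify.
Total: 60 + 4 = 64.
Holidays: June 23, 1989 (Fri); June 24, 1989 (Sat); July 3, 1989 (Mon); July 10, 1989 (Mon); July 29, 1989 (Sat); August 23, 1989 (Wed); September 6, 1989 (Wed).
5 of the 7 holidays fall on weekdays; the rest are weekends and were already excluded.
Business days: 64 − 5 = 59.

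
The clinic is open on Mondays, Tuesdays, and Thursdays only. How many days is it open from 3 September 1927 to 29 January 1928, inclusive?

63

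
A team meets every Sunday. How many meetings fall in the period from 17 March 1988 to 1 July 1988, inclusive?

15 Sundays

17 March 1988 is a Thursday.
That's 107 days from start to end, counting both.
107 = 7 × 15 + 2, so there are 15 full weeks plus 2 extra days.
Each full week contributes one Sunday: 15 so far.
The 2 extra days are Thursday, Friday — none qualify.
Total: 15 + 0 = 15.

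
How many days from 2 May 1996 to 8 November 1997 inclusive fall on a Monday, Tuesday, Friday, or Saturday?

2 May 1996 is a Thursday.
From 2 May 1996 to 8 November 1997 is 556 days inclusive.
556 = 7 × 79 + 3, so there are 79 full weeks plus 3 extra days.
Each full week contributes 4 days from the set (Mon, Tue, Fri, Sat): 79 × 4 = 316.
The 3 extra days are Thu, Fri, Sat — 2 of them qualify.
Total: 316 + 2 = 318.

318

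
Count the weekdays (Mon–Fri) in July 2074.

July 1, 2074 is a Sunday.
The range spans 31 days (inclusive of both endpoints).
31 = 7 × 4 + 3, so there are 4 full weeks plus 3 extra days.
Each full week contributes 5 weekdays (Mon–Fri): 4 × 5 = 20.
The 3 extra days are Sun, Mon, Tue — 2 of them qualify.
Total: 20 + 2 = 22.

22 weekdays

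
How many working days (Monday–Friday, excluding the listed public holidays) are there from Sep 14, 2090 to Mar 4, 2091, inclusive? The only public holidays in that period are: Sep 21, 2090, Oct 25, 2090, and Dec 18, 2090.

119

Sep 14, 2090 is a Thursday.
That's 172 days from start to end, counting both.
172 = 7 × 24 + 4, so there are 24 full weeks plus 4 extra days.
Each full week contributes 5 weekdays (Mon–Fri): 24 × 5 = 120.
The 4 extra days are Thu, Fri, Sat, Sun — 2 of them qualify.
Total: 120 + 2 = 122.
Holidays: Sep 21, 2090 (Thu); Oct 25, 2090 (Wed); Dec 18, 2090 (Mon).
All 3 holidays fall on weekdays, so subtract 3.
Business days: 122 − 3 = 119.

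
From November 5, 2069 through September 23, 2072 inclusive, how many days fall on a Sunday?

November 5, 2069 is a Tuesday.
That's 1054 days from start to end, counting both.
1054 = 7 × 150 + 4, so there are 150 full weeks plus 4 extra days.
Each full week contributes one Sunday: 150 so far.
The 4 extra days are Tuesday, Wednesday, Thursday, Friday — none qualify.
Total: 150 + 0 = 150.

150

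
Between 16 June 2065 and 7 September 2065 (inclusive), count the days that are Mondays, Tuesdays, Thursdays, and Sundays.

16 June 2065 is a Tuesday.
From 16 June 2065 to 7 September 2065 is 84 days inclusive.
84 = 7 × 12, so the span is exactly 12 full weeks.
Each full week contributes 4 days from the set (Mon, Tue, Thu, Sun): 12 × 4 = 48.
Total: 48.

48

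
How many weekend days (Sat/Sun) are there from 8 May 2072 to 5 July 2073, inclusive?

8 May 2072 is a Sunday.
That's 424 days from start to end, counting both.
424 = 7 × 60 + 4, so there are 60 full weeks plus 4 extra days.
Each full week contributes 2 weekend days (Sat, Sun): 60 × 2 = 120.
The 4 extra days are Sun, Mon, Tue, Wed — 1 of them qualifies.
Total: 120 + 1 = 121.

121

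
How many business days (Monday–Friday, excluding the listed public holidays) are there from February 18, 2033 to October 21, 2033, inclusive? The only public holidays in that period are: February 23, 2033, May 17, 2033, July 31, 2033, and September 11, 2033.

174 business days

February 18, 2033 is a Friday.
The range spans 246 days (inclusive of both endpoints).
246 = 7 × 35 + 1, so there are 35 full weeks plus 1 extra day.
Each full week contributes 5 weekdays (Mon–Fri): 35 × 5 = 175.
The 1 extra day is Fri — 1 of them qualifies.
Total: 175 + 1 = 176.
Holidays: February 23, 2033 (Wed); May 17, 2033 (Tue); July 31, 2033 (Sun); September 11, 2033 (Sun).
2 of the 4 holidays fall on weekdays; the rest are weekends and were already excluded.
Business days: 176 − 2 = 174.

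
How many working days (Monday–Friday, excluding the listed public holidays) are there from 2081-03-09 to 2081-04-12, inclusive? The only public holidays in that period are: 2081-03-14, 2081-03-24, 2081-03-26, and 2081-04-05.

22

2081-03-09 is a Sunday.
From 2081-03-09 to 2081-04-12 is 35 days inclusive.
35 = 7 × 5, so the span is exactly 5 full weeks.
Each full week contributes 5 weekdays (Mon–Fri): 5 × 5 = 25.
Total: 25.
Holidays: 2081-03-14 (Fri); 2081-03-24 (Mon); 2081-03-26 (Wed); 2081-04-05 (Sat).
3 of the 4 holidays fall on weekdays; the rest are weekends and were already excluded.
Business days: 25 − 3 = 22.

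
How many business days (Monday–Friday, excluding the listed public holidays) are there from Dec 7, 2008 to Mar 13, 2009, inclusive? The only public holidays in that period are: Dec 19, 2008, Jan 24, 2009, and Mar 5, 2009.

68 business days

Dec 7, 2008 is a Sunday.
The range spans 97 days (inclusive of both endpoints).
97 = 7 × 13 + 6, so there are 13 full weeks plus 6 extra days.
Each full week contributes 5 weekdays (Mon–Fri): 13 × 5 = 65.
The 6 extra days are Sunday, Monday, Tuesday, Wednesday, Thursday, Friday — 5 of them qualify.
Total: 65 + 5 = 70.
Holidays: Dec 19, 2008 (Fri); Jan 24, 2009 (Sat); Mar 5, 2009 (Thu).
2 of the 3 holidays fall on weekdays; the rest are weekends and were already excluded.
Business days: 70 − 2 = 68.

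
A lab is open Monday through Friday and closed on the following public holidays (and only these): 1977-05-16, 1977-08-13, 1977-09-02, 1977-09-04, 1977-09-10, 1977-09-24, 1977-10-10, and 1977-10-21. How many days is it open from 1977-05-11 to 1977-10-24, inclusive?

115

1977-05-11 is a Wednesday.
The range spans 167 days (inclusive of both endpoints).
167 = 7 × 23 + 6, so there are 23 full weeks plus 6 extra days.
Each full week contributes 5 weekdays (Mon–Fri): 23 × 5 = 115.
The 6 extra days are Wednesday, Thursday, Friday, Saturday, Sunday, Monday — 4 of them qualify.
Total: 115 + 4 = 119.
Holidays: 1977-05-16 (Mon); 1977-08-13 (Sat); 1977-09-02 (Fri); 1977-09-04 (Sun); 1977-09-10 (Sat); 1977-09-24 (Sat); 1977-10-10 (Mon); 1977-10-21 (Fri).
4 of the 8 holidays fall on weekdays; the rest are weekends and were already excluded.
Business days: 119 − 4 = 115.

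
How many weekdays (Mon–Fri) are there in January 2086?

Jan 1, 2086 is a Tuesday.
From Jan 1, 2086 to Jan 31, 2086 is 31 days inclusive.
31 = 7 × 4 + 3, so there are 4 full weeks plus 3 extra days.
Each full week contributes 5 weekdays (Mon–Fri): 4 × 5 = 20.
The 3 extra days are Tue, Wed, Thu — 3 of them qualify.
Total: 20 + 3 = 23.

23 weekdays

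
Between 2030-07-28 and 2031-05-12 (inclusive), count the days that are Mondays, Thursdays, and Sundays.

125

2030-07-28 is a Sunday.
From 2030-07-28 to 2031-05-12 is 289 days inclusive.
289 = 7 × 41 + 2, so there are 41 full weeks plus 2 extra days.
Each full week contributes 3 days from the set (Mon, Thu, Sun): 41 × 3 = 123.
The 2 extra days are Sunday, Monday — 2 of them qualify.
Total: 123 + 2 = 125.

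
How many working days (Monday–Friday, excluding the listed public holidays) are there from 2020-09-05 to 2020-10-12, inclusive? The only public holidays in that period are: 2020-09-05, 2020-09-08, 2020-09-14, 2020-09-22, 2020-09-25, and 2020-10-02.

2020-09-05 is a Saturday.
That's 38 days from start to end, counting both.
38 = 7 × 5 + 3, so there are 5 full weeks plus 3 extra days.
Each full week contributes 5 weekdays (Mon–Fri): 5 × 5 = 25.
The 3 extra days are Saturday, Sunday, Monday — 1 of them qualifies.
Total: 25 + 1 = 26.
Holidays: 2020-09-05 (Sat); 2020-09-08 (Tue); 2020-09-14 (Mon); 2020-09-22 (Tue); 2020-09-25 (Fri); 2020-10-02 (Fri).
5 of the 6 holidays fall on weekdays; the rest are weekends and were already excluded.
Business days: 26 − 5 = 21.

21 working days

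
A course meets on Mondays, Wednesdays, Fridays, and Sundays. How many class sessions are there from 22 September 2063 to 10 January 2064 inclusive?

63

22 September 2063 is a Saturday.
That's 111 days from start to end, counting both.
111 = 7 × 15 + 6, so there are 15 full weeks plus 6 extra days.
Each full week contributes 4 days from the set (Mon, Wed, Fri, Sun): 15 × 4 = 60.
The 6 extra days are Sat, Sun, Mon, Tue, Wed, Thu — 3 of them qualify.
Total: 60 + 3 = 63.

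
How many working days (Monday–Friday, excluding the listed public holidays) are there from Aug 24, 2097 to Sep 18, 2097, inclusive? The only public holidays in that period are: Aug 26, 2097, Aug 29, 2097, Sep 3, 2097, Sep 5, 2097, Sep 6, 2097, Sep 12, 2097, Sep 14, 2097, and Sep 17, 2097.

Aug 24, 2097 is a Saturday.
That's 26 days from start to end, counting both.
26 = 7 × 3 + 5, so there are 3 full weeks plus 5 extra days.
Each full week contributes 5 weekdays (Mon–Fri): 3 × 5 = 15.
The 5 extra days are Sat, Sun, Mon, Tue, Wed — 3 of them qualify.
Total: 15 + 3 = 18.
Holidays: Aug 26, 2097 (Mon); Aug 29, 2097 (Thu); Sep 3, 2097 (Tue); Sep 5, 2097 (Thu); Sep 6, 2097 (Fri); Sep 12, 2097 (Thu); Sep 14, 2097 (Sat); Sep 17, 2097 (Tue).
7 of the 8 holidays fall on weekdays; the rest are weekends and were already excluded.
Business days: 18 − 7 = 11.

11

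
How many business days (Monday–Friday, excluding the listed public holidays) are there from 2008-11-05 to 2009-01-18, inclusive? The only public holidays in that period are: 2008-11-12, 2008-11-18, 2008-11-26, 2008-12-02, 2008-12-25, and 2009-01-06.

47 business days

2008-11-05 is a Wednesday.
From 2008-11-05 to 2009-01-18 is 75 days inclusive.
75 = 7 × 10 + 5, so there are 10 full weeks plus 5 extra days.
Each full week contributes 5 weekdays (Mon–Fri): 10 × 5 = 50.
The 5 extra days are Wednesday, Thursday, Friday, Saturday, Sunday — 3 of them qualify.
Total: 50 + 3 = 53.
Holidays: 2008-11-12 (Wed); 2008-11-18 (Tue); 2008-11-26 (Wed); 2008-12-02 (Tue); 2008-12-25 (Thu); 2009-01-06 (Tue).
All 6 holidays fall on weekdays, so subtract 6.
Business days: 53 − 6 = 47.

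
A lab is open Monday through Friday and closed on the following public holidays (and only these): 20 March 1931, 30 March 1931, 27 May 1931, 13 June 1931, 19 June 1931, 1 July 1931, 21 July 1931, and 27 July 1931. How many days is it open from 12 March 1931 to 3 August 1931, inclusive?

96

12 March 1931 is a Thursday.
That's 145 days from start to end, counting both.
145 = 7 × 20 + 5, so there are 20 full weeks plus 5 extra days.
Each full week contributes 5 weekdays (Mon–Fri): 20 × 5 = 100.
The 5 extra days are Thu, Fri, Sat, Sun, Mon — 3 of them qualify.
Total: 100 + 3 = 103.
Holidays: 20 March 1931 (Fri); 30 March 1931 (Mon); 27 May 1931 (Wed); 13 June 1931 (Sat); 19 June 1931 (Fri); 1 July 1931 (Wed); 21 July 1931 (Tue); 27 July 1931 (Mon).
7 of the 8 holidays fall on weekdays; the rest are weekends and were already excluded.
Business days: 103 − 7 = 96.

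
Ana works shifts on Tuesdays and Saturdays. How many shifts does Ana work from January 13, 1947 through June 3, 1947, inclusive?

41

January 13, 1947 is a Monday.
That's 142 days from start to end, counting both.
142 = 7 × 20 + 2, so there are 20 full weeks plus 2 extra days.
Each full week contributes 2 days from the set (Tue, Sat): 20 × 2 = 40.
The 2 extra days are Mon, Tue — 1 of them qualifies.
Total: 40 + 1 = 41.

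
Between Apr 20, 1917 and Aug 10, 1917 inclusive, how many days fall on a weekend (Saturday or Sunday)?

Apr 20, 1917 is a Friday.
That's 113 days from start to end, counting both.
113 = 7 × 16 + 1, so there are 16 full weeks plus 1 extra day.
Each full week contributes 2 weekend days (Sat, Sun): 16 × 2 = 32.
The 1 extra day is Fri — none qualify.
Total: 32 + 0 = 32.

32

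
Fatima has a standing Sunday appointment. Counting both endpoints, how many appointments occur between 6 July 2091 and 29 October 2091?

17 Sundays

6 July 2091 is a Friday.
That's 116 days from start to end, counting both.
116 = 7 × 16 + 4, so there are 16 full weeks plus 4 extra days.
Each full week contributes one Sunday: 16 so far.
The 4 extra days are Friday, Saturday, Sunday, Monday — 1 of them qualifies.
Total: 16 + 1 = 17.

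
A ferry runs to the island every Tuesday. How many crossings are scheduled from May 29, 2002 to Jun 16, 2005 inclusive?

May 29, 2002 is a Wednesday.
From May 29, 2002 to Jun 16, 2005 is 1115 days inclusive.
1115 = 7 × 159 + 2, so there are 159 full weeks plus 2 extra days.
Each full week contributes one Tuesday: 159 so far.
The 2 extra days are Wednesday, Thursday — none qualify.
Total: 159 + 0 = 159.

159 Tuesdays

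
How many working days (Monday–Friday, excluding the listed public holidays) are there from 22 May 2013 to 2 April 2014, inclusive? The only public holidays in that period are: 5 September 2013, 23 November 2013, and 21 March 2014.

22 May 2013 is a Wednesday.
That's 316 days from start to end, counting both.
316 = 7 × 45 + 1, so there are 45 full weeks plus 1 extra day.
Each full week contributes 5 weekdays (Mon–Fri): 45 × 5 = 225.
The 1 extra day is Wednesday — 1 of them qualifies.
Total: 225 + 1 = 226.
Holidays: 5 September 2013 (Thu); 23 November 2013 (Sat); 21 March 2014 (Fri).
2 of the 3 holidays fall on weekdays; the rest are weekends and were already excluded.
Business days: 226 − 2 = 224.

224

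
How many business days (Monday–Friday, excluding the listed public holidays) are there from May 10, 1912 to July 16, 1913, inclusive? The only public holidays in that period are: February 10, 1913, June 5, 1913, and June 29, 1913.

May 10, 1912 is a Friday.
The range spans 433 days (inclusive of both endpoints).
433 = 7 × 61 + 6, so there are 61 full weeks plus 6 extra days.
Each full week contributes 5 weekdays (Mon–Fri): 61 × 5 = 305.
The 6 extra days are Fri, Sat, Sun, Mon, Tue, Wed — 4 of them qualify.
Total: 305 + 4 = 309.
Holidays: February 10, 1913 (Mon); June 5, 1913 (Thu); June 29, 1913 (Sun).
2 of the 3 holidays fall on weekdays; the rest are weekends and were already excluded.
Business days: 309 − 2 = 307.

307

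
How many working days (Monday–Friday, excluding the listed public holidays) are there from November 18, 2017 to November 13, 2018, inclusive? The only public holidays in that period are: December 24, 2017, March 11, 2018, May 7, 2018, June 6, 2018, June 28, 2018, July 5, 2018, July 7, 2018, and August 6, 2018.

November 18, 2017 is a Saturday.
The range spans 361 days (inclusive of both endpoints).
361 = 7 × 51 + 4, so there are 51 full weeks plus 4 extra days.
Each full week contributes 5 weekdays (Mon–Fri): 51 × 5 = 255.
The 4 extra days are Sat, Sun, Mon, Tue — 2 of them qualify.
Total: 255 + 2 = 257.
Holidays: December 24, 2017 (Sun); March 11, 2018 (Sun); May 7, 2018 (Mon); June 6, 2018 (Wed); June 28, 2018 (Thu); July 5, 2018 (Thu); July 7, 2018 (Sat); August 6, 2018 (Mon).
5 of the 8 holidays fall on weekdays; the rest are weekends and were already excluded.
Business days: 257 − 5 = 252.

252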